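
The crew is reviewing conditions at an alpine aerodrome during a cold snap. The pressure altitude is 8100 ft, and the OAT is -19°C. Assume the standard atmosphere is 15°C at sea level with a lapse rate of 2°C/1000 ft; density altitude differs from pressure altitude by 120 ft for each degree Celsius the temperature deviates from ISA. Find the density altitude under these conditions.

5964 ft

ISA temperature at 8100 ft = 15 − 2 × (8100/1000) = -1.2°C.
ISA deviation = -19 − (-1.2) = -17.8°C.
Density altitude = 8100 + 120 × (-17.8) = 8100 + (-2136) = 5964 ft.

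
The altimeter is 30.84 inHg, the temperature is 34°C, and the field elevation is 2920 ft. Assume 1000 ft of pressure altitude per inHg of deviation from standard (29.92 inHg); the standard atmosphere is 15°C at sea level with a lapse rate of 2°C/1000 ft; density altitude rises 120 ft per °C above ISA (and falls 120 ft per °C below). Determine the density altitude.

Pressure altitude = 2920 + (29.92 − 30.84) × 1000 = 2920 + (-920) = 2000 ft.
ISA temperature at 2000 ft = 15 − 2 × (2000/1000) = 11°C.
ISA deviation = 34 − 11 = +23°C.
Density altitude = 2000 + 120 × (23) = 4760 ft.

4760 ft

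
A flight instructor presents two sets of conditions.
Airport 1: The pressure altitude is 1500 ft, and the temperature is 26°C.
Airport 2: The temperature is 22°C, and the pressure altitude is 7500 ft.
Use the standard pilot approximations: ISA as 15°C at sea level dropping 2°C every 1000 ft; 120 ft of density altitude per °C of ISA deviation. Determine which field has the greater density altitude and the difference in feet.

Airport 2 by 6960 ft

Airport 1: ISA temp = 12°C, deviation +14°C, DA = 1500 + 120 × 14 = 3180 ft.
Airport 2: ISA temp = 0°C, deviation +22°C, DA = 7500 + 120 × 22 = 10140 ft.
Airport 2 is higher by 10140 − 3180 = 6960 ft.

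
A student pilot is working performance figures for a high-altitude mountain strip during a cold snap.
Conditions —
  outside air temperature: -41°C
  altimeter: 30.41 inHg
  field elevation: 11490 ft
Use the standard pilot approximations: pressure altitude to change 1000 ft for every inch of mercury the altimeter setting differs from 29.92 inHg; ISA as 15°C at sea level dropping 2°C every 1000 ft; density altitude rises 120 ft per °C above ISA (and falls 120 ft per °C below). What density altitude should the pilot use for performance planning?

6920 ft

Pressure altitude = 11490 + (29.92 − 30.41) × 1000 = 11490 + (-490) = 11000 ft.
ISA temperature at 11000 ft = 15 − 2 × (11000/1000) = -7°C.
ISA deviation = -41 − (-7) = -34°C.
Density altitude = 11000 + 120 × (-34) = 6920 ft.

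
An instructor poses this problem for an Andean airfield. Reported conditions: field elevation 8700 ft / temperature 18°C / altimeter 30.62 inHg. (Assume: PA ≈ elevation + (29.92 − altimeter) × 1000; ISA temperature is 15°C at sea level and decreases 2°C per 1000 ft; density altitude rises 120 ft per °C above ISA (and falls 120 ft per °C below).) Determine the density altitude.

10280 ft

Pressure altitude = 8700 + (29.92 − 30.62) × 1000 = 8700 + (-700) = 8000 ft.
ISA temperature at 8000 ft = 15 − 2 × (8000/1000) = -1°C.
ISA deviation = 18 − (-1) = +19°C.
Density altitude = 8000 + 120 × (19) = 10280 ft.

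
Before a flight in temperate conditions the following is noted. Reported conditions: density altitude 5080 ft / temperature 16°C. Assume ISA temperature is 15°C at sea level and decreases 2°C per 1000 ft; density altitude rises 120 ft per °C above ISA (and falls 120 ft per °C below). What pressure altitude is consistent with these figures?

DA = PA + 120 × (OAT − (15 − 2·PA/1000)) = PA + 120·OAT − 1800 + 0.24·PA = 1.24·PA + 120·OAT − 1800.
So 1.24·PA = 5080 − 120 × 16 + 1800 = 4960.
PA = 4960 / 1.24 = 4000 ft.

4000 ft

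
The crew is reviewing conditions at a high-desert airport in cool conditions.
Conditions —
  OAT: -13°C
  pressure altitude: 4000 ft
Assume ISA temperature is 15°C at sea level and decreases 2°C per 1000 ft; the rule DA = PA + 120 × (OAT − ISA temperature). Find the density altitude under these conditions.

1600 ft

ISA temperature at 4000 ft = 15 − 2 × (4000/1000) = 7°C.
ISA deviation = -13 − 7 = -20°C.
Density altitude = 4000 + 120 × (-20) = 4000 + (-2400) = 1600 ft.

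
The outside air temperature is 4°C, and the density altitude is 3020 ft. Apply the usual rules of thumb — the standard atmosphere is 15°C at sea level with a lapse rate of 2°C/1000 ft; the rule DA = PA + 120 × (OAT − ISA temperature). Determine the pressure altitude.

3500 ft

DA = PA + 120 × (OAT − (15 − 2·PA/1000)) = PA + 120·OAT − 1800 + 0.24·PA = 1.24·PA + 120·OAT − 1800.
So 1.24·PA = 3020 − 120 × 4 + 1800 = 4340.
PA = 4340 / 1.24 = 3500 ft.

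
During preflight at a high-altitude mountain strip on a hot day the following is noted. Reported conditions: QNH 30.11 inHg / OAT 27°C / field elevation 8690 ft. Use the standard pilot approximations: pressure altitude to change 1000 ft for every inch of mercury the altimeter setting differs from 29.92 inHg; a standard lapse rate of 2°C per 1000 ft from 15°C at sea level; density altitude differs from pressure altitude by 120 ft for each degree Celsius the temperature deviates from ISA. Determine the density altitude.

Pressure altitude = 8690 + (29.92 − 30.11) × 1000 = 8690 + (-190) = 8500 ft.
ISA temperature at 8500 ft = 15 − 2 × (8500/1000) = -2°C.
ISA deviation = 27 − (-2) = +29°C.
Density altitude = 8500 + 120 × (29) = 11980 ft.

11980 ft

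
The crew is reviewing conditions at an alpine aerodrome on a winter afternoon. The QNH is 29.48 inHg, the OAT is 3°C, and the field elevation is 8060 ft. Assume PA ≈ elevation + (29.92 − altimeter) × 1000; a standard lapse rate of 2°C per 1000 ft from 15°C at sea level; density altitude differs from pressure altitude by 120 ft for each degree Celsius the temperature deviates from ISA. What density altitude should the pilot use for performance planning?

Pressure altitude = 8060 + (29.92 − 29.48) × 1000 = 8060 + (+440) = 8500 ft.
ISA temperature at 8500 ft = 15 − 2 × (8500/1000) = -2°C.
ISA deviation = 3 − (-2) = +5°C.
Density altitude = 8500 + 120 × (5) = 9100 ft.

9100 ft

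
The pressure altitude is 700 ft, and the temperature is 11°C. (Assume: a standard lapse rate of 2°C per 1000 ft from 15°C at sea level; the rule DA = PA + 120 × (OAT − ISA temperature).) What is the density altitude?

388 ft

ISA temperature at 700 ft = 15 − 2 × (700/1000) = 13.6°C.
ISA deviation = 11 − 13.6 = -2.6°C.
Density altitude = 700 + 120 × (-2.6) = 700 + (-312) = 388 ft.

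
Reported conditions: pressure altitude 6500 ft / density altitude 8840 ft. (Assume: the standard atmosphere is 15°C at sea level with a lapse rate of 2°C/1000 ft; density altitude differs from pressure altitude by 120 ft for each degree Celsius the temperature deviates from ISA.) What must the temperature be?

21.5°C

Density altitude − pressure altitude = 8840 − 6500 = +2340 ft.
At 120 ft/°C that is an ISA deviation of 2340/120 = +19.5°C.
ISA temperature at 6500 ft = 15 − 2 × (6500/1000) = 2°C.
OAT = ISA + deviation = 2 + (+19.5) = 21.5°C.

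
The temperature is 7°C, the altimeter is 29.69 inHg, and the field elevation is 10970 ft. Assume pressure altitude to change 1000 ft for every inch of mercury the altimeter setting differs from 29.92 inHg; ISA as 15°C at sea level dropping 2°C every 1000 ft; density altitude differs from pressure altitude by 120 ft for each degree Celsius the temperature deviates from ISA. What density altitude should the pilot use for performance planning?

12928 ft

Pressure altitude = 10970 + (29.92 − 29.69) × 1000 = 10970 + (+230) = 11200 ft.
ISA temperature at 11200 ft = 15 − 2 × (11200/1000) = -7.4°C.
ISA deviation = 7 − (-7.4) = +14.4°C.
Density altitude = 11200 + 120 × (14.4) = 12928 ft.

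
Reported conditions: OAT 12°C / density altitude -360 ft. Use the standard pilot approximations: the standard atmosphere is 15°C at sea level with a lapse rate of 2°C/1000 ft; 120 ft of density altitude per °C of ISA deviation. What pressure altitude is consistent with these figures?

0 ft

DA = PA + 120 × (OAT − (15 − 2·PA/1000)) = PA + 120·OAT − 1800 + 0.24·PA = 1.24·PA + 120·OAT − 1800.
So 1.24·PA = -360 − 120 × 12 + 1800 = 0.
PA = 0 / 1.24 = 0 ft.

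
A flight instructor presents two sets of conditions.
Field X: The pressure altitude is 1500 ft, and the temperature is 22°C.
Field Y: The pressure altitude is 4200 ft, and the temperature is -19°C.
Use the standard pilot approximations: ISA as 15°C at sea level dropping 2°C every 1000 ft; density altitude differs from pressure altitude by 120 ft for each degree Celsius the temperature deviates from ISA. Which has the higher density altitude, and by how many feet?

Field X: ISA temp = 12°C, deviation +10°C, DA = 1500 + 120 × 10 = 2700 ft.
Field Y: ISA temp = 6.6°C, deviation -25.6°C, DA = 4200 + 120 × (-25.6) = 1128 ft.
Field X is higher by 2700 − 1128 = 1572 ft.

Field X by 1572 ft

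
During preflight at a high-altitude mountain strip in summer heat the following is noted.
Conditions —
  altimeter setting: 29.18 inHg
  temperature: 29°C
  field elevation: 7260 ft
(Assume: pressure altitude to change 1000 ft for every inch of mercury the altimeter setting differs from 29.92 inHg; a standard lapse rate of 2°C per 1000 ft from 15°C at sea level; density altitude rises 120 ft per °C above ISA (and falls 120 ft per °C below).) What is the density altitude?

11600 ft

Pressure altitude = 7260 + (29.92 − 29.18) × 1000 = 7260 + (+740) = 8000 ft.
ISA temperature at 8000 ft = 15 − 2 × (8000/1000) = -1°C.
ISA deviation = 29 − (-1) = +30°C.
Density altitude = 8000 + 120 × (30) = 11600 ft.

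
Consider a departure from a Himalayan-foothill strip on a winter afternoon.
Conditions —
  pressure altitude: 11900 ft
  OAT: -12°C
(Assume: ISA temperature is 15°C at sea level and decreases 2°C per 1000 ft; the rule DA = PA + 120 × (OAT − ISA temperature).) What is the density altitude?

ISA temperature at 11900 ft = 15 − 2 × (11900/1000) = -8.8°C.
ISA deviation = -12 − (-8.8) = -3.2°C.
Density altitude = 11900 + 120 × (-3.2) = 11900 + (-384) = 11516 ft.

11516 ft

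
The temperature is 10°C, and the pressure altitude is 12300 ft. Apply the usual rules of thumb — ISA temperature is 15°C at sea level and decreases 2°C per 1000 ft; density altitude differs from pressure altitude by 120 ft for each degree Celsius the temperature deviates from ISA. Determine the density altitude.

14652 ft

ISA temperature at 12300 ft = 15 − 2 × (12300/1000) = -9.6°C.
ISA deviation = 10 − (-9.6) = +19.6°C.
Density altitude = 12300 + 120 × (19.6) = 12300 + (+2352) = 14652 ft.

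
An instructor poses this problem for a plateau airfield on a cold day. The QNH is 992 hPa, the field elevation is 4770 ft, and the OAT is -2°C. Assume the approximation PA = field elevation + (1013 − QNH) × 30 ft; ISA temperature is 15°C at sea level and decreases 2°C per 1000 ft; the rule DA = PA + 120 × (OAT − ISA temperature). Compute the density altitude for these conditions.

Pressure altitude = 4770 + (1013 − 992) × 30 = 4770 + (+630) = 5400 ft.
ISA temperature at 5400 ft = 15 − 2 × (5400/1000) = 4.2°C.
ISA deviation = -2 − 4.2 = -6.2°C.
Density altitude = 5400 + 120 × (-6.2) = 4656 ft.

4656 ft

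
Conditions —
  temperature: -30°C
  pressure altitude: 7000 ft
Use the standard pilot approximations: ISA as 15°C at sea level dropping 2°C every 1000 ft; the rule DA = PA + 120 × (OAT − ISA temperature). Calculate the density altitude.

3280 ft

ISA temperature at 7000 ft = 15 − 2 × (7000/1000) = 1°C.
ISA deviation = -30 − 1 = -31°C.
Density altitude = 7000 + 120 × (-31) = 7000 + (-3720) = 3280 ft.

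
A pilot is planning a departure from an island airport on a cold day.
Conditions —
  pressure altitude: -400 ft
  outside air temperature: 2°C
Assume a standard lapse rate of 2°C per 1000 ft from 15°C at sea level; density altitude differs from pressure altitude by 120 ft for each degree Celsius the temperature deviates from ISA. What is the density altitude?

ISA temperature at -400 ft = 15 − 2 × (-400/1000) = 15.8°C.
ISA deviation = 2 − 15.8 = -13.8°C.
Density altitude = -400 + 120 × (-13.8) = -400 + (-1656) = -2056 ft.

-2056 ft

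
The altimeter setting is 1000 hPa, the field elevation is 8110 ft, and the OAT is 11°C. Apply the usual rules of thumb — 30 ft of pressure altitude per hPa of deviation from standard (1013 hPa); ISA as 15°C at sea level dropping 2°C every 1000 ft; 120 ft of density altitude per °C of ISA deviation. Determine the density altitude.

Pressure altitude = 8110 + (1013 − 1000) × 30 = 8110 + (+390) = 8500 ft.
ISA temperature at 8500 ft = 15 − 2 × (8500/1000) = -2°C.
ISA deviation = 11 − (-2) = +13°C.
Density altitude = 8500 + 120 × (13) = 10060 ft.

10060 ft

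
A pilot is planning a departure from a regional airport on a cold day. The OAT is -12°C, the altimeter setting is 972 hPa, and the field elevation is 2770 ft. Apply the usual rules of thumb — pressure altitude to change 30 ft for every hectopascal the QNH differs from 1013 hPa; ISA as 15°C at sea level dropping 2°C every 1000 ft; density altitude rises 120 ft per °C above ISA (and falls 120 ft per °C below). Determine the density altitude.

1720 ft

Pressure altitude = 2770 + (1013 − 972) × 30 = 2770 + (+1230) = 4000 ft.
ISA temperature at 4000 ft = 15 − 2 × (4000/1000) = 7°C.
ISA deviation = -12 − 7 = -19°C.
Density altitude = 4000 + 120 × (-19) = 1720 ft.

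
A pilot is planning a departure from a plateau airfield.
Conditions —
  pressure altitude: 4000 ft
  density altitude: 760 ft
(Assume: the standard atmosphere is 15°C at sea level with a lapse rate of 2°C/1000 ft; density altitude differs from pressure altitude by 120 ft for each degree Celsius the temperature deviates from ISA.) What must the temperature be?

-20°C

Density altitude − pressure altitude = 760 − 4000 = -3240 ft.
At 120 ft/°C that is an ISA deviation of -3240/120 = -27°C.
ISA temperature at 4000 ft = 15 − 2 × (4000/1000) = 7°C.
OAT = ISA + deviation = 7 + (-27) = -20°C.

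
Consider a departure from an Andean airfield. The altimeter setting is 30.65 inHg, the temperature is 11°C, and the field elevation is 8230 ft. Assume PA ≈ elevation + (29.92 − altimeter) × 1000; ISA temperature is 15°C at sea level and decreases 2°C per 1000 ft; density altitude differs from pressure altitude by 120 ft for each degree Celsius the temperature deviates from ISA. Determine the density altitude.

Pressure altitude = 8230 + (29.92 − 30.65) × 1000 = 8230 + (-730) = 7500 ft.
ISA temperature at 7500 ft = 15 − 2 × (7500/1000) = 0°C.
ISA deviation = 11 − 0 = +11°C.
Density altitude = 7500 + 120 × (11) = 8820 ft.

8820 ft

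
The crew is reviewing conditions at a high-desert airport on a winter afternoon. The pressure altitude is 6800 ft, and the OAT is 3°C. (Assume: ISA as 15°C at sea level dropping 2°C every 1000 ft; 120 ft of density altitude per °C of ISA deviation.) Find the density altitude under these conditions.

6992 ft

ISA temperature at 6800 ft = 15 − 2 × (6800/1000) = 1.4°C.
ISA deviation = 3 − 1.4 = +1.6°C.
Density altitude = 6800 + 120 × (1.6) = 6800 + (+192) = 6992 ft.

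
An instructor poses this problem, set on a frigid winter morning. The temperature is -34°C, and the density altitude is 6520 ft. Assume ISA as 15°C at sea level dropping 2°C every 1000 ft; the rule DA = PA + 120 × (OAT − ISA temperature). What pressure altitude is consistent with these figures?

10000 ft

DA = PA + 120 × (OAT − (15 − 2·PA/1000)) = PA + 120·OAT − 1800 + 0.24·PA = 1.24·PA + 120·OAT − 1800.
So 1.24·PA = 6520 − 120 × (-34) + 1800 = 12400.
PA = 12400 / 1.24 = 10000 ft.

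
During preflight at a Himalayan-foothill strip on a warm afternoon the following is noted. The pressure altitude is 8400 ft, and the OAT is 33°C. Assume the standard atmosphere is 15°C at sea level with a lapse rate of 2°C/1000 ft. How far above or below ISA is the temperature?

ISA temperature at 8400 ft = 15 − 2 × (8400/1000) = -1.8°C.
Deviation = OAT − ISA = 33 − (-1.8) = +34.8°C.

ISA+34.8°C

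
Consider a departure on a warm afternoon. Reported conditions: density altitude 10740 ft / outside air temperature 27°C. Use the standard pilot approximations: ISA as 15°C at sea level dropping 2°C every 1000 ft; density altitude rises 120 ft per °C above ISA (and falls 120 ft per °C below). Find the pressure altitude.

DA = PA + 120 × (OAT − (15 − 2·PA/1000)) = PA + 120·OAT − 1800 + 0.24·PA = 1.24·PA + 120·OAT − 1800.
So 1.24·PA = 10740 − 120 × 27 + 1800 = 9300.
PA = 9300 / 1.24 = 7500 ft.

7500 ft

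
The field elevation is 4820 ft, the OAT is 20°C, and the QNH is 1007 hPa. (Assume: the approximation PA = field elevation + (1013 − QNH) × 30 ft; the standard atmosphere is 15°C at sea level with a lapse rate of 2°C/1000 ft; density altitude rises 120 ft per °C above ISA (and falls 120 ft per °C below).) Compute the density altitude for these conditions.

6800 ft

Pressure altitude = 4820 + (1013 − 1007) × 30 = 4820 + (+180) = 5000 ft.
ISA temperature at 5000 ft = 15 − 2 × (5000/1000) = 5°C.
ISA deviation = 20 − 5 = +15°C.
Density altitude = 5000 + 120 × (15) = 6800 ft.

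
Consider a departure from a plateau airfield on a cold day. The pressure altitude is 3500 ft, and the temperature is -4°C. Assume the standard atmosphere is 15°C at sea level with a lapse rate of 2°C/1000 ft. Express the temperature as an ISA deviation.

ISA-12°C

ISA temperature at 3500 ft = 15 − 2 × (3500/1000) = 8°C.
Deviation = OAT − ISA = -4 − 8 = -12°C.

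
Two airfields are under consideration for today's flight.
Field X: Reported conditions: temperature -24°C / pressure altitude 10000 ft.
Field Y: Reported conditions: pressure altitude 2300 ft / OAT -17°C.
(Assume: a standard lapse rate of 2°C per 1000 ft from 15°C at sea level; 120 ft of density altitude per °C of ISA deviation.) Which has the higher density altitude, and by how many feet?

Field X: ISA temp = -5°C, deviation -19°C, DA = 10000 + 120 × (-19) = 7720 ft.
Field Y: ISA temp = 10.4°C, deviation -27.4°C, DA = 2300 + 120 × (-27.4) = -988 ft.
Field X is higher by 7720 − (-988) = 8708 ft.

Field X by 8708 ft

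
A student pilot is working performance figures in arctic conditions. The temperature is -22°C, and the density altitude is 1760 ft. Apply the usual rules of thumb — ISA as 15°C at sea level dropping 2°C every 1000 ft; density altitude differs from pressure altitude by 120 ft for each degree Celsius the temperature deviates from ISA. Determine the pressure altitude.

5000 ft

DA = PA + 120 × (OAT − (15 − 2·PA/1000)) = PA + 120·OAT − 1800 + 0.24·PA = 1.24·PA + 120·OAT − 1800.
So 1.24·PA = 1760 − 120 × (-22) + 1800 = 6200.
PA = 6200 / 1.24 = 5000 ft.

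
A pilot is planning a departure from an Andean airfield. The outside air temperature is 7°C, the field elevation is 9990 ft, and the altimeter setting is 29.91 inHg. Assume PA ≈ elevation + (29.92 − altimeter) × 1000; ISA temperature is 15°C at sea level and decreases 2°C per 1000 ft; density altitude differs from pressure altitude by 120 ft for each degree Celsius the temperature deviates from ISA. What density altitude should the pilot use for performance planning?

Pressure altitude = 9990 + (29.92 − 29.91) × 1000 = 9990 + (+10) = 10000 ft.
ISA temperature at 10000 ft = 15 − 2 × (10000/1000) = -5°C.
ISA deviation = 7 − (-5) = +12°C.
Density altitude = 10000 + 120 × (12) = 11440 ft.

11440 ft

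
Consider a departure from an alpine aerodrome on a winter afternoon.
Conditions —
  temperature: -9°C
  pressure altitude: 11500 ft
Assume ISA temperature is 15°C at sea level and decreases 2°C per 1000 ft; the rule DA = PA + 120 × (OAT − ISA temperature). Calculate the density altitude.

11380 ft

ISA temperature at 11500 ft = 15 − 2 × (11500/1000) = -8°C.
ISA deviation = -9 − (-8) = -1°C.
Density altitude = 11500 + 120 × (-1) = 11500 + (-120) = 11380 ft.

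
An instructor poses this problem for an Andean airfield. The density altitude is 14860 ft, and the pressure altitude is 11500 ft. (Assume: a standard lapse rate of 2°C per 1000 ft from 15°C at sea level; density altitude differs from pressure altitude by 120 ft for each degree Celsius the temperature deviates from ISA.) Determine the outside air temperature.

Density altitude − pressure altitude = 14860 − 11500 = +3360 ft.
At 120 ft/°C that is an ISA deviation of 3360/120 = +28°C.
ISA temperature at 11500 ft = 15 − 2 × (11500/1000) = -8°C.
OAT = ISA + deviation = -8 + (+28) = 20°C.

20°C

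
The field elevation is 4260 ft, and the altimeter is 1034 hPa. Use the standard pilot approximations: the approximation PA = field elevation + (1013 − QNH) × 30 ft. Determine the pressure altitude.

3630 ft

Pressure correction = (1013 − 1034) × 30 = -630 ft.
Pressure altitude = 4260 + (-630) = 3630 ft.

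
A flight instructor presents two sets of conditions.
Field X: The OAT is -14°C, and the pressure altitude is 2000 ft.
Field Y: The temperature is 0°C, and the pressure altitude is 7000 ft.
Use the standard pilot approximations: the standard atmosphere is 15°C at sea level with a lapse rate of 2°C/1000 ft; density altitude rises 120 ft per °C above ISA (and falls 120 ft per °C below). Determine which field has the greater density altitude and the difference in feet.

Field X: ISA temp = 11°C, deviation -25°C, DA = 2000 + 120 × (-25) = -1000 ft.
Field Y: ISA temp = 1°C, deviation -1°C, DA = 7000 + 120 × (-1) = 6880 ft.
Field Y is higher by 6880 − (-1000) = 7880 ft.

Field Y by 7880 ft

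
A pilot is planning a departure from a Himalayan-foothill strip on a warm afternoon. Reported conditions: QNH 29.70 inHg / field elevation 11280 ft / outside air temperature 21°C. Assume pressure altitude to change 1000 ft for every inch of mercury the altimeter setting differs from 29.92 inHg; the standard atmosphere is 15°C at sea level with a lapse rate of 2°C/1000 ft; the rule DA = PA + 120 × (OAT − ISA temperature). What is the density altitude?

Pressure altitude = 11280 + (29.92 − 29.70) × 1000 = 11280 + (+220) = 11500 ft.
ISA temperature at 11500 ft = 15 − 2 × (11500/1000) = -8°C.
ISA deviation = 21 − (-8) = +29°C.
Density altitude = 11500 + 120 × (29) = 14980 ft.

14980 ft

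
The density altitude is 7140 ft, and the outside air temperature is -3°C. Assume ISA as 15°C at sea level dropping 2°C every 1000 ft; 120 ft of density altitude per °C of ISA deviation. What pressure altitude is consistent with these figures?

DA = PA + 120 × (OAT − (15 − 2·PA/1000)) = PA + 120·OAT − 1800 + 0.24·PA = 1.24·PA + 120·OAT − 1800.
So 1.24·PA = 7140 − 120 × (-3) + 1800 = 9300.
PA = 9300 / 1.24 = 7500 ft.

7500 ft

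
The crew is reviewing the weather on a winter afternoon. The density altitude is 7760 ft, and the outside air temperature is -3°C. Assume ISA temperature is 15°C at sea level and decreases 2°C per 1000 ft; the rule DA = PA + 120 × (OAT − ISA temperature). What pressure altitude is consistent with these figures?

8000 ft

DA = PA + 120 × (OAT − (15 − 2·PA/1000)) = PA + 120·OAT − 1800 + 0.24·PA = 1.24·PA + 120·OAT − 1800.
So 1.24·PA = 7760 − 120 × (-3) + 1800 = 9920.
PA = 9920 / 1.24 = 8000 ft.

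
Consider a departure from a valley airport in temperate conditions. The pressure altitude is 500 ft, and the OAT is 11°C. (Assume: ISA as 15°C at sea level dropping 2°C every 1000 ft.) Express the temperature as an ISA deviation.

ISA temperature at 500 ft = 15 − 2 × (500/1000) = 14°C.
Deviation = OAT − ISA = 11 − 14 = -3°C.

ISA-3°C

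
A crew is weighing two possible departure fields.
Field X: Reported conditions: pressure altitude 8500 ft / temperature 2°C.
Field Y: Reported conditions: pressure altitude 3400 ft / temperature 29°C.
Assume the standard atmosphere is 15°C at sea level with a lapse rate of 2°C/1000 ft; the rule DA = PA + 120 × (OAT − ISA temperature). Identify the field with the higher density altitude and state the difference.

Field X by 3084 ft

Field X: ISA temp = -2°C, deviation +4°C, DA = 8500 + 120 × 4 = 8980 ft.
Field Y: ISA temp = 8.2°C, deviation +20.8°C, DA = 3400 + 120 × 20.8 = 5896 ft.
Field X is higher by 8980 − 5896 = 3084 ft.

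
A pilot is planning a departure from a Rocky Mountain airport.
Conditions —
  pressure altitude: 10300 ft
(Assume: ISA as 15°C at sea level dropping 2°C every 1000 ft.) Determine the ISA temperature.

ISA temperature = 15 − 2 × (10300/1000) = 15 − 20.6 = -5.6°C.

-5.6°C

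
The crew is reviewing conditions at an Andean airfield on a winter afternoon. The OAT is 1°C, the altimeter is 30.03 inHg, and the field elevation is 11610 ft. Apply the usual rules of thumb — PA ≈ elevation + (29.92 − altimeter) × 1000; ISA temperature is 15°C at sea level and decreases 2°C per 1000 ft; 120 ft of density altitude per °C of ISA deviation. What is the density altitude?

12580 ft

Pressure altitude = 11610 + (29.92 − 30.03) × 1000 = 11610 + (-110) = 11500 ft.
ISA temperature at 11500 ft = 15 − 2 × (11500/1000) = -8°C.
ISA deviation = 1 − (-8) = +9°C.
Density altitude = 11500 + 120 × (9) = 12580 ft.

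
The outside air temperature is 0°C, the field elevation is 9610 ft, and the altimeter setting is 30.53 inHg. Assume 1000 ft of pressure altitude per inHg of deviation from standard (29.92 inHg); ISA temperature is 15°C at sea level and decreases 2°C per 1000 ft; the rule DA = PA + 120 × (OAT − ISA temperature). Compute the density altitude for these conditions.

Pressure altitude = 9610 + (29.92 − 30.53) × 1000 = 9610 + (-610) = 9000 ft.
ISA temperature at 9000 ft = 15 − 2 × (9000/1000) = -3°C.
ISA deviation = 0 − (-3) = +3°C.
Density altitude = 9000 + 120 × (3) = 9360 ft.

9360 ft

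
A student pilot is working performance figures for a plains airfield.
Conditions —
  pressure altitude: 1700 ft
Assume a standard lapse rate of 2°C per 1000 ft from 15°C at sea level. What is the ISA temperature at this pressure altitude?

11.6°C

ISA temperature = 15 − 2 × (1700/1000) = 15 − 3.4 = 11.6°C.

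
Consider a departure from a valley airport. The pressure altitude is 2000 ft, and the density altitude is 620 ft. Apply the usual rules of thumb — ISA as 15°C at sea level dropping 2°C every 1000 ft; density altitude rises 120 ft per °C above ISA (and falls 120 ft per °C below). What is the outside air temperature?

Density altitude − pressure altitude = 620 − 2000 = -1380 ft.
At 120 ft/°C that is an ISA deviation of -1380/120 = -11.5°C.
ISA temperature at 2000 ft = 15 − 2 × (2000/1000) = 11°C.
OAT = ISA + deviation = 11 + (-11.5) = -0.5°C.

-0.5°C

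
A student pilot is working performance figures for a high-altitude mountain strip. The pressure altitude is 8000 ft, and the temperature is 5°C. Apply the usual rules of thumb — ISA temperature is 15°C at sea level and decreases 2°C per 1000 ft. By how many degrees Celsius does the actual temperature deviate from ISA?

ISA temperature at 8000 ft = 15 − 2 × (8000/1000) = -1°C.
Deviation = OAT − ISA = 5 − (-1) = +6°C.

ISA+6°C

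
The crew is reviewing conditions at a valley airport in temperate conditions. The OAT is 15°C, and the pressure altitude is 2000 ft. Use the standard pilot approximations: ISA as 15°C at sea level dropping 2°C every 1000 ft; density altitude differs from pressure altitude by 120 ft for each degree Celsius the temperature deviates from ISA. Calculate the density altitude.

ISA temperature at 2000 ft = 15 − 2 × (2000/1000) = 11°C.
ISA deviation = 15 − 11 = +4°C.
Density altitude = 2000 + 120 × (4) = 2000 + (+480) = 2480 ft.

2480 ft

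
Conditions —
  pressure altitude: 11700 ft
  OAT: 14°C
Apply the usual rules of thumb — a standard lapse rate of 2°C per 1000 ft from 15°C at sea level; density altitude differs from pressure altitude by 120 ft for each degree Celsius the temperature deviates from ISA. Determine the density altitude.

14388 ft

ISA temperature at 11700 ft = 15 − 2 × (11700/1000) = -8.4°C.
ISA deviation = 14 − (-8.4) = +22.4°C.
Density altitude = 11700 + 120 × (22.4) = 11700 + (+2688) = 14388 ft.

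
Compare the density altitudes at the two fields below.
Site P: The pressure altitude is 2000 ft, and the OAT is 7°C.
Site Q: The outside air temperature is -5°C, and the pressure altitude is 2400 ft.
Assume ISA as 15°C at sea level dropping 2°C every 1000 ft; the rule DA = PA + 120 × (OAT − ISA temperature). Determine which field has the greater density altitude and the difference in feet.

Site P by 944 ft

Site P: ISA temp = 11°C, deviation -4°C, DA = 2000 + 120 × (-4) = 1520 ft.
Site Q: ISA temp = 10.2°C, deviation -15.2°C, DA = 2400 + 120 × (-15.2) = 576 ft.
Site P is higher by 1520 − 576 = 944 ft.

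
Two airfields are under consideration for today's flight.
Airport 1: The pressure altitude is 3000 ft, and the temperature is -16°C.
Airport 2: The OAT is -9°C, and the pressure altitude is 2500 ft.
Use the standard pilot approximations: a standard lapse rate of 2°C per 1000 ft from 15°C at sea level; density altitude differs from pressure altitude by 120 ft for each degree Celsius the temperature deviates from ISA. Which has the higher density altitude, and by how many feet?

Airport 2 by 220 ft

Airport 1: ISA temp = 9°C, deviation -25°C, DA = 3000 + 120 × (-25) = 0 ft.
Airport 2: ISA temp = 10°C, deviation -19°C, DA = 2500 + 120 × (-19) = 220 ft.
Airport 2 is higher by 220 − 0 = 220 ft.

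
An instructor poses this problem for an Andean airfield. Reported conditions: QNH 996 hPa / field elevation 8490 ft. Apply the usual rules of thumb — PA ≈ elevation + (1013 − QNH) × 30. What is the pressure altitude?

9000 ft

Pressure correction = (1013 − 996) × 30 = +510 ft.
Pressure altitude = 8490 + (+510) = 9000 ft.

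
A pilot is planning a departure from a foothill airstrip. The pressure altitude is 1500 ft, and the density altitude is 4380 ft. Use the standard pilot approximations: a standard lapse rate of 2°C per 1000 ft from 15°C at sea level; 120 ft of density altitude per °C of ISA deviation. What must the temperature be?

Density altitude − pressure altitude = 4380 − 1500 = +2880 ft.
At 120 ft/°C that is an ISA deviation of 2880/120 = +24°C.
ISA temperature at 1500 ft = 15 − 2 × (1500/1000) = 12°C.
OAT = ISA + deviation = 12 + (+24) = 36°C.

36°C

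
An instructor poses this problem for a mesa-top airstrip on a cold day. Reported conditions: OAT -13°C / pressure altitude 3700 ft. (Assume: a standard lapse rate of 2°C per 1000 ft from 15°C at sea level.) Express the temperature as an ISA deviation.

ISA temperature at 3700 ft = 15 − 2 × (3700/1000) = 7.6°C.
Deviation = OAT − ISA = -13 − 7.6 = -20.6°C.

ISA-20.6°C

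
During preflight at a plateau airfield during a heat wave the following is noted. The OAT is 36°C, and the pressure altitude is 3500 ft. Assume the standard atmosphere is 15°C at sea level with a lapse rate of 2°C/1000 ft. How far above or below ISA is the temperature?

ISA+28°C

ISA temperature at 3500 ft = 15 − 2 × (3500/1000) = 8°C.
Deviation = OAT − ISA = 36 − 8 = +28°C.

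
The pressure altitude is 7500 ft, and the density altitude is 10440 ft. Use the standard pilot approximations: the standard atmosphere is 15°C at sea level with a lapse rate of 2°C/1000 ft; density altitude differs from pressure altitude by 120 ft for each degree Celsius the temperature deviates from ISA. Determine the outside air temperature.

24.5°C

Density altitude − pressure altitude = 10440 − 7500 = +2940 ft.
At 120 ft/°C that is an ISA deviation of 2940/120 = +24.5°C.
ISA temperature at 7500 ft = 15 − 2 × (7500/1000) = 0°C.
OAT = ISA + deviation = 0 + (+24.5) = 24.5°C.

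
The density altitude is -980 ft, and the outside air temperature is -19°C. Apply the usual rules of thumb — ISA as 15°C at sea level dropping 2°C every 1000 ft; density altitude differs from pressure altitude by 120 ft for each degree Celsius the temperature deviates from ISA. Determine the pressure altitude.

DA = PA + 120 × (OAT − (15 − 2·PA/1000)) = PA + 120·OAT − 1800 + 0.24·PA = 1.24·PA + 120·OAT − 1800.
So 1.24·PA = -980 − 120 × (-19) + 1800 = 3100.
PA = 3100 / 1.24 = 2500 ft.

2500 ft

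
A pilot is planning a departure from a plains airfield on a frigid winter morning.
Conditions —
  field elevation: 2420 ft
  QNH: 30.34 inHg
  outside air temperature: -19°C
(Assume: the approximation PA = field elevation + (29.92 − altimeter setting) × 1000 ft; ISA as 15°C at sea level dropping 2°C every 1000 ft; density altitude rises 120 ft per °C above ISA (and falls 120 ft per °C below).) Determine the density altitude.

-1600 ft

Pressure altitude = 2420 + (29.92 − 30.34) × 1000 = 2420 + (-420) = 2000 ft.
ISA temperature at 2000 ft = 15 − 2 × (2000/1000) = 11°C.
ISA deviation = -19 − 11 = -30°C.
Density altitude = 2000 + 120 × (-30) = -1600 ft.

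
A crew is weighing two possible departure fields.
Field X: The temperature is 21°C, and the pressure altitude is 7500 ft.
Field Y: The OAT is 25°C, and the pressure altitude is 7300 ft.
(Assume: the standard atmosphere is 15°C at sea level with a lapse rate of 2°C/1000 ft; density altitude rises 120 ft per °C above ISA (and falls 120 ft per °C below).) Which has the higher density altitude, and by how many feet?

Field X: ISA temp = 0°C, deviation +21°C, DA = 7500 + 120 × 21 = 10020 ft.
Field Y: ISA temp = 0.4°C, deviation +24.6°C, DA = 7300 + 120 × 24.6 = 10252 ft.
Field Y is higher by 10252 − 10020 = 232 ft.

Field Y by 232 ft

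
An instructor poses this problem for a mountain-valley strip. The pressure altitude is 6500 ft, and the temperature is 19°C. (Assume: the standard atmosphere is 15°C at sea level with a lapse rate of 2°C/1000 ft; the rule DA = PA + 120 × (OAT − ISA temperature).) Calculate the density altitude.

ISA temperature at 6500 ft = 15 − 2 × (6500/1000) = 2°C.
ISA deviation = 19 − 2 = +17°C.
Density altitude = 6500 + 120 × (17) = 6500 + (+2040) = 8540 ft.

8540 ft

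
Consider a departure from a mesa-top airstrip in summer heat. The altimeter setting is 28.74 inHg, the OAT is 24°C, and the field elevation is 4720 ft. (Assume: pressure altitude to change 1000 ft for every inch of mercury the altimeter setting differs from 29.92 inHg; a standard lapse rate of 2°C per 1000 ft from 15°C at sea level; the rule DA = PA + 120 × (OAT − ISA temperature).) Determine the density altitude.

Pressure altitude = 4720 + (29.92 − 28.74) × 1000 = 4720 + (+1180) = 5900 ft.
ISA temperature at 5900 ft = 15 − 2 × (5900/1000) = 3.2°C.
ISA deviation = 24 − 3.2 = +20.8°C.
Density altitude = 5900 + 120 × (20.8) = 8396 ft.

8396 ft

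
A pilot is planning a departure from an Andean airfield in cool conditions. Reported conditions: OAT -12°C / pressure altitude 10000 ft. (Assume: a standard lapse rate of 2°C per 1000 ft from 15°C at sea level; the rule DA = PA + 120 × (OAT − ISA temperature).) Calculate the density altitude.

9160 ft

ISA temperature at 10000 ft = 15 − 2 × (10000/1000) = -5°C.
ISA deviation = -12 − (-5) = -7°C.
Density altitude = 10000 + 120 × (-7) = 10000 + (-840) = 9160 ft.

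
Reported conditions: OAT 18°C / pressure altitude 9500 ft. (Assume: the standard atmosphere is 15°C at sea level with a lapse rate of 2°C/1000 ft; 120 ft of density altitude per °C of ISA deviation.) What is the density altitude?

12140 ft

ISA temperature at 9500 ft = 15 − 2 × (9500/1000) = -4°C.
ISA deviation = 18 − (-4) = +22°C.
Density altitude = 9500 + 120 × (22) = 9500 + (+2640) = 12140 ft.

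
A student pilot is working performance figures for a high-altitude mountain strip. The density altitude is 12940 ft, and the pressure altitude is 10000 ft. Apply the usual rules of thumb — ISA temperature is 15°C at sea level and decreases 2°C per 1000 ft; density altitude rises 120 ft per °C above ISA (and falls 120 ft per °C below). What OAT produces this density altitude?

19.5°C

Density altitude − pressure altitude = 12940 − 10000 = +2940 ft.
At 120 ft/°C that is an ISA deviation of 2940/120 = +24.5°C.
ISA temperature at 10000 ft = 15 − 2 × (10000/1000) = -5°C.
OAT = ISA + deviation = -5 + (+24.5) = 19.5°C.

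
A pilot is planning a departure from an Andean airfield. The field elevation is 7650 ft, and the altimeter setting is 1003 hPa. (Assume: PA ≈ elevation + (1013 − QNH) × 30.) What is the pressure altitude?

7950 ft

Pressure correction = (1013 − 1003) × 30 = +300 ft.
Pressure altitude = 7650 + (+300) = 7950 ft.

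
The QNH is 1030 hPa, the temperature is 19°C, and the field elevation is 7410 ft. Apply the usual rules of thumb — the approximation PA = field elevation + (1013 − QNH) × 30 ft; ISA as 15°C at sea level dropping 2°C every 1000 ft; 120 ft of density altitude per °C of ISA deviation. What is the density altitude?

9036 ft

Pressure altitude = 7410 + (1013 − 1030) × 30 = 7410 + (-510) = 6900 ft.
ISA temperature at 6900 ft = 15 − 2 × (6900/1000) = 1.2°C.
ISA deviation = 19 − 1.2 = +17.8°C.
Density altitude = 6900 + 120 × (17.8) = 9036 ft.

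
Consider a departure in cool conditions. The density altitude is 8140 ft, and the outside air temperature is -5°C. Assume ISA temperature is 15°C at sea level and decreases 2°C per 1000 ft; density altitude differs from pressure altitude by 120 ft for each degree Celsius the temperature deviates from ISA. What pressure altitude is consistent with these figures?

DA = PA + 120 × (OAT − (15 − 2·PA/1000)) = PA + 120·OAT − 1800 + 0.24·PA = 1.24·PA + 120·OAT − 1800.
So 1.24·PA = 8140 − 120 × (-5) + 1800 = 10540.
PA = 10540 / 1.24 = 8500 ft.

8500 ft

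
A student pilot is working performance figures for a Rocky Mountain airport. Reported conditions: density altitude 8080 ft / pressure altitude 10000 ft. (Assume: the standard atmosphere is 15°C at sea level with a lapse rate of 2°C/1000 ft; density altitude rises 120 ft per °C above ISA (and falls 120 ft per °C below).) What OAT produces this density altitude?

-21°C

Density altitude − pressure altitude = 8080 − 10000 = -1920 ft.
At 120 ft/°C that is an ISA deviation of -1920/120 = -16°C.
ISA temperature at 10000 ft = 15 − 2 × (10000/1000) = -5°C.
OAT = ISA + deviation = -5 + (-16) = -21°C.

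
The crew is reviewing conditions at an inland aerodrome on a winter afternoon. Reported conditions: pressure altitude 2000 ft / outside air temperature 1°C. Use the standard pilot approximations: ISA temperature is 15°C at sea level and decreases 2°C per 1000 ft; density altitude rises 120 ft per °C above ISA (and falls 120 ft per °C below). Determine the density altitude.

800 ft

ISA temperature at 2000 ft = 15 − 2 × (2000/1000) = 11°C.
ISA deviation = 1 − 11 = -10°C.
Density altitude = 2000 + 120 × (-10) = 2000 + (-1200) = 800 ft.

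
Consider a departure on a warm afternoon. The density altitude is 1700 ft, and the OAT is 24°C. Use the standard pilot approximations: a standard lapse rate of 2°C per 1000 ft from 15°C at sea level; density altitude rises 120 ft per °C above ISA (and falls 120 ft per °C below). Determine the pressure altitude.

DA = PA + 120 × (OAT − (15 − 2·PA/1000)) = PA + 120·OAT − 1800 + 0.24·PA = 1.24·PA + 120·OAT − 1800.
So 1.24·PA = 1700 − 120 × 24 + 1800 = 620.
PA = 620 / 1.24 = 500 ft.

500 ft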